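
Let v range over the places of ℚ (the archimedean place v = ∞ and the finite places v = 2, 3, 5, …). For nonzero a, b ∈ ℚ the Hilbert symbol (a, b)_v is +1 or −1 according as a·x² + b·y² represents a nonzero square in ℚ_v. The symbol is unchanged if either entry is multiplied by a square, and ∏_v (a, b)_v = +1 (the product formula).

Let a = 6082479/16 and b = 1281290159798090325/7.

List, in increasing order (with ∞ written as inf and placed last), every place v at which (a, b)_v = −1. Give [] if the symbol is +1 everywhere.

[2, 3, 13, 23, 29, 43]

(a, b) ≡ (3999, 182091) mod (ℚ^×)²; places V = {2, 3, 5, 7, 13, 23, 29, 31, 43, ∞}.
(a,b)_∞: sgn(3999)=+, sgn(182091)=+, so +1.
(a,b)_5: α=0, u≡4; β=2, v≡4 (mod 5); (4|5)=+1, (4|5)=+1; sign (−1)^0·+1^2·+1^0 = +1.
(a,b)_3: α=3, u≡1; β=9, v≡1 (mod 3); (1|3)=+1, (1|3)=+1; sign (−1)^1·+1^9·+1^3 = -1.
(a,b)_43: α=1, u≡7; β=2, v≡7 (mod 43); (7|43)=-1, (7|43)=-1; sign (−1)^0·-1^2·-1^1 = -1.
(a,b)_31: α=1, u≡20; β=2, v≡20 (mod 31); (20|31)=+1, (20|31)=+1; sign (−1)^0·+1^2·+1^1 = +1.
(a,b)_2: α=-4, β=0; u≡7, v≡3 (mod 8); ε(u)ε(v)=1·1, αω(v)=-4·1, βω(u)=0·0; sum ≡ 1  ⇒  -1.
(a,b)_29: α=0, u≡3; β=1, v≡18 (mod 29); (3|29)=-1, (18|29)=-1; sign (−1)^0·-1^1·-1^0 = -1.
(a,b)_23: α=0, u≡21; β=1, v≡22 (mod 23); (21|23)=-1, (22|23)=-1; sign (−1)^0·-1^1·-1^0 = -1.
(a,b)_13: α=2, u≡11; β=3, v≡11 (mod 13); (11|13)=-1, (11|13)=-1; sign (−1)^0·-1^3·-1^2 = -1.
(a,b)_7: α=0, u≡2; β=-1, v≡2 (mod 7); (2|7)=+1, (2|7)=+1; sign (−1)^0·+1^-1·+1^0 = +1.
(3999, 182091 / ℚ) ramifies at {2, 3, 13, 23, 29, 43}: a division algebra.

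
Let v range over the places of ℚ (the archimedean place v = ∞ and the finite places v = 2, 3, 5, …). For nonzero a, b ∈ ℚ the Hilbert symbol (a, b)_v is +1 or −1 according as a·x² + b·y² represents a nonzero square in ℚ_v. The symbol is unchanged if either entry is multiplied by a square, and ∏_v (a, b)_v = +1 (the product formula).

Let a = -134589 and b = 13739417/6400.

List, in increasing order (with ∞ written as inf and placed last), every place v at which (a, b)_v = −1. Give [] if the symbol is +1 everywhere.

Mod squares: a ≡ -134589, b ≡ 17. Check v ∈ {∞, 2, 3, 5, 7, 13, 17, 29, 31}.
v=17: a=17^1·(≡5), b=17^1·(≡9) mod 17; (5|17)=-1, (9|17)=+1; (−1)^{1·1·8}·(-1)^1·(+1)^1 = -1.
v=29: a=29^1·(≡28), b=29^2·(≡15) mod 29; (28|29)=+1, (15|29)=-1; (−1)^{1·2·14}·(+1)^2·(-1)^1 = -1.
v=31: a=31^0·(≡13), b=31^2·(≡27) mod 31; (13|31)=-1, (27|31)=-1; (−1)^{0·2·15}·(-1)^2·(-1)^0 = +1.
v=2: v_2(a)=0, v_2(b)=-8; units ≡ 3, 1 (mod 8); ε·ε+αω+βω = 1·0+0·0+-8·1 ≡ 0  ⇒  (a,b)_2 = +1.
v=5: a=5^0·(≡1), b=5^-2·(≡2) mod 5; (1|5)=+1, (2|5)=-1; (−1)^{0·-2·2}·(+1)^-2·(-1)^0 = +1.
v=13: a=13^1·(≡8), b=13^0·(≡4) mod 13; (8|13)=-1, (4|13)=+1; (−1)^{1·0·6}·(-1)^0·(+1)^1 = +1.
v=7: a=7^1·(≡2), b=7^0·(≡3) mod 7; (2|7)=+1, (3|7)=-1; (−1)^{1·0·3}·(+1)^0·(-1)^1 = -1.
v=3: a=3^1·(≡2), b=3^0·(≡2) mod 3; (2|3)=-1, (2|3)=-1; (−1)^{1·0·1}·(-1)^0·(-1)^1 = -1.
v=∞: -134589 < 0 and 17 > 0  ⇒  (a,b)_∞ = +1.
Ram(-134589, 17) = {3, 7, 17, 29}; no ℚ_3-point on the conic.

[3, 7, 17, 29]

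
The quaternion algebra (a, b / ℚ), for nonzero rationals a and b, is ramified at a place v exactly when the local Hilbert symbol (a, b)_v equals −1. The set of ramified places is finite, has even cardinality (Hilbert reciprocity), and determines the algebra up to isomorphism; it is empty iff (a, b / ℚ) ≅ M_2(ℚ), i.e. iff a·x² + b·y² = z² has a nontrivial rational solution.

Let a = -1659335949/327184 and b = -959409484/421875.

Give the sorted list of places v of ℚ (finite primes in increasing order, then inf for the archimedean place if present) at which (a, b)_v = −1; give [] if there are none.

Mod squares: a ≡ -28101, b ≡ -57. Check v ∈ {∞, 2, 3, 5, 11, 13, 17, 19, 29}.
v=11: a=11^-2·(≡9), b=11^2·(≡9) mod 11; (9|11)=+1, (9|11)=+1; (−1)^{-2·2·5}·(+1)^2·(+1)^-2 = +1.
v=13: a=13^-2·(≡11), b=13^0·(≡7) mod 13; (11|13)=-1, (7|13)=-1; (−1)^{-2·0·6}·(-1)^0·(-1)^-2 = +1.
v=29: a=29^1·(≡19), b=29^0·(≡25) mod 29; (19|29)=-1, (25|29)=+1; (−1)^{1·0·14}·(-1)^0·(+1)^1 = +1.
v=19: a=19^1·(≡12), b=19^3·(≡17) mod 19; (12|19)=-1, (17|19)=+1; (−1)^{1·3·9}·(-1)^3·(+1)^1 = +1.
v=5: a=5^0·(≡4), b=5^-6·(≡3) mod 5; (4|5)=+1, (3|5)=-1; (−1)^{0·-6·2}·(+1)^-6·(-1)^0 = +1.
v=3: a=3^11·(≡2), b=3^-3·(≡2) mod 3; (2|3)=-1, (2|3)=-1; (−1)^{11·-3·1}·(-1)^-3·(-1)^11 = -1.
v=2: v_2(a)=-4, v_2(b)=2; units ≡ 3, 7 (mod 8); ε·ε+αω+βω = 1·1+-4·0+2·1 ≡ 1  ⇒  (a,b)_2 = -1.
v=17: a=17^1·(≡1), b=17^2·(≡7) mod 17; (1|17)=+1, (7|17)=-1; (−1)^{1·2·8}·(+1)^2·(-1)^1 = -1.
v=∞: -28101 < 0 and -57 < 0  ⇒  (a,b)_∞ = -1.
(-28101, -57 / ℚ) ramifies at {2, 3, 17, ∞}: a division algebra.

[2, 3, 17, inf]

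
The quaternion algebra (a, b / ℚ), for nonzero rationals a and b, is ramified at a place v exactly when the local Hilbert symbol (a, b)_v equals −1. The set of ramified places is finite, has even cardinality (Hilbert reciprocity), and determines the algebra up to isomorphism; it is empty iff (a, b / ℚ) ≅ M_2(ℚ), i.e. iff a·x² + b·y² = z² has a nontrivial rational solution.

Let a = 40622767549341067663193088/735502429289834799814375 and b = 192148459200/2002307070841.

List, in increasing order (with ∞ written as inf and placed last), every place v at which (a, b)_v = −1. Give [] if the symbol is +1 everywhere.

(a, b) ≡ (91, 3) mod (ℚ^×)²; places V = {2, 3, 5, 7, 11, 13, 17, 19, 23, 37, 47, 53, ∞}.
(a,b)_5: α=-4, u≡1; β=2, v≡3 (mod 5); (1|5)=+1, (3|5)=-1; sign (−1)^0·+1^2·-1^-4 = +1.
(a,b)_19: α=6, u≡15; β=2, v≡18 (mod 19); (15|19)=-1, (18|19)=-1; sign (−1)^0·-1^2·-1^6 = +1.
(a,b)_∞: sgn(91)=+, sgn(3)=+, so +1.
(a,b)_11: α=-4, u≡4; β=-2, v≡9 (mod 11); (4|11)=+1, (9|11)=+1; sign (−1)^0·+1^-2·+1^-4 = +1.
(a,b)_47: α=-2, u≡30; β=-2, v≡34 (mod 47); (30|47)=-1, (34|47)=+1; sign (−1)^0·-1^-2·+1^-2 = +1.
(a,b)_17: α=-4, u≡5; β=-2, v≡11 (mod 17); (5|17)=-1, (11|17)=-1; sign (−1)^0·-1^-2·-1^-4 = +1.
(a,b)_23: α=-2, u≡11; β=-2, v≡16 (mod 23); (11|23)=-1, (16|23)=+1; sign (−1)^0·-1^-2·+1^-2 = +1.
(a,b)_37: α=6, u≡2; β=2, v≡1 (mod 37); (2|37)=-1, (1|37)=+1; sign (−1)^0·-1^2·+1^6 = +1.
(a,b)_13: α=1, u≡7; β=0, v≡4 (mod 13); (7|13)=-1, (4|13)=+1; sign (−1)^0·-1^0·+1^1 = +1.
(a,b)_2: α=10, β=6; u≡3, v≡3 (mod 8); ε(u)ε(v)=1·1, αω(v)=10·1, βω(u)=6·1; sum ≡ 1  ⇒  -1.
(a,b)_7: α=-7, u≡6; β=-2, v≡5 (mod 7); (6|7)=-1, (5|7)=-1; sign (−1)^0·-1^-2·-1^-7 = -1.
(a,b)_3: α=2, u≡1; β=5, v≡1 (mod 3); (1|3)=+1, (1|3)=+1; sign (−1)^0·+1^5·+1^2 = +1.
(a,b)_53: α=2, u≡11; β=0, v≡39 (mod 53); (11|53)=+1, (39|53)=-1; sign (−1)^0·+1^0·-1^2 = +1.
(91, 3 / ℚ) ramifies at {2, 7}: a division algebra.

[2, 7]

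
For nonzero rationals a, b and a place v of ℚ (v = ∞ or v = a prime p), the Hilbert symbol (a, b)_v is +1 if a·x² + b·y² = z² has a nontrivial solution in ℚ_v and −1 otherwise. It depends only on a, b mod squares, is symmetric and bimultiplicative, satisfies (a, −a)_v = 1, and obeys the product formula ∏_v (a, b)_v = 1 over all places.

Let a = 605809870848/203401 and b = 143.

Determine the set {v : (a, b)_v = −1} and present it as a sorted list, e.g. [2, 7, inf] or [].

Mod squares: a ≡ 2, b ≡ 143. Check v ∈ {∞, 2, 3, 7, 11, 13, 41}.
v=13: a=13^2·(≡8), b=13^1·(≡11) mod 13; (8|13)=-1, (11|13)=-1; (−1)^{2·1·6}·(-1)^1·(-1)^2 = -1.
v=7: a=7^4·(≡2), b=7^0·(≡3) mod 7; (2|7)=+1, (3|7)=-1; (−1)^{4·0·3}·(+1)^0·(-1)^4 = +1.
v=41: a=41^-2·(≡31), b=41^0·(≡20) mod 41; (31|41)=+1, (20|41)=+1; (−1)^{-2·0·20}·(+1)^0·(+1)^-2 = +1.
v=11: a=11^-2·(≡8), b=11^1·(≡2) mod 11; (8|11)=-1, (2|11)=-1; (−1)^{-2·1·5}·(-1)^1·(-1)^-2 = -1.
v=2: v_2(a)=11, v_2(b)=0; units ≡ 1, 7 (mod 8); ε·ε+αω+βω = 0·1+11·0+0·0 ≡ 0  ⇒  (a,b)_2 = +1.
v=∞: 2 > 0 and 143 > 0  ⇒  (a,b)_∞ = +1.
v=3: a=3^6·(≡2), b=3^0·(≡2) mod 3; (2|3)=-1, (2|3)=-1; (−1)^{6·0·1}·(-1)^0·(-1)^6 = +1.
|Ram(2, 143)| = 2, even; anisotropic at {11, 13}.

[11, 13]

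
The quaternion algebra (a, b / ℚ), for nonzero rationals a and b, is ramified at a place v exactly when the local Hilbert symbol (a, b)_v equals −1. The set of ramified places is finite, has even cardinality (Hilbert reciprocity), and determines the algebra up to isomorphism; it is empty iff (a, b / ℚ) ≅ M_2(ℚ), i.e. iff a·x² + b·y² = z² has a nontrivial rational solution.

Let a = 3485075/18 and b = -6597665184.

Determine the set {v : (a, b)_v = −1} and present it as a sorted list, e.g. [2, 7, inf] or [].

[2, 17, 23, 29]

(a, b) ≡ (278806, -490314) mod (ℚ^×)²; places V = {2, 3, 5, 11, 17, 19, 23, 29, ∞}.
(a,b)_29: α=1, u≡8; β=2, v≡27 (mod 29); (8|29)=-1, (27|29)=-1; sign (−1)^0·-1^2·-1^1 = -1.
(a,b)_5: α=2, u≡1; β=0, v≡1 (mod 5); (1|5)=+1, (1|5)=+1; sign (−1)^0·+1^0·+1^2 = +1.
(a,b)_3: α=-2, u≡1; β=1, v≡2 (mod 3); (1|3)=+1, (2|3)=-1; sign (−1)^0·+1^1·-1^-2 = +1.
(a,b)_19: α=1, u≡1; β=1, v≡3 (mod 19); (1|19)=+1, (3|19)=-1; sign (−1)^1·+1^1·-1^1 = +1.
(a,b)_23: α=1, u≡9; β=1, v≡3 (mod 23); (9|23)=+1, (3|23)=+1; sign (−1)^1·+1^1·+1^1 = -1.
(a,b)_11: α=1, u≡2; β=1, v≡5 (mod 11); (2|11)=-1, (5|11)=+1; sign (−1)^1·-1^1·+1^1 = +1.
(a,b)_∞: sgn(278806)=+, sgn(-490314)=−, so +1.
(a,b)_2: α=-1, β=5; u≡3, v≡3 (mod 8); ε(u)ε(v)=1·1, αω(v)=-1·1, βω(u)=5·1; sum ≡ 1  ⇒  -1.
(a,b)_17: α=0, u≡7; β=1, v≡12 (mod 17); (7|17)=-1, (12|17)=-1; sign (−1)^0·-1^1·-1^0 = -1.
|Ram(278806, -490314)| = 4, even; anisotropic at {2, 17, 23, 29}.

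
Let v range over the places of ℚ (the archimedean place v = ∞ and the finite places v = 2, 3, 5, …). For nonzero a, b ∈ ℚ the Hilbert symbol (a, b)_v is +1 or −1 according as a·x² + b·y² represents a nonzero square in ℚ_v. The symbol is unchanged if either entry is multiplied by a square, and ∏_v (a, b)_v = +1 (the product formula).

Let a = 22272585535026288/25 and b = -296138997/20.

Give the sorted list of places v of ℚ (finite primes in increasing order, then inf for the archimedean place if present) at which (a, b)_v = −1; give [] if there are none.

(a, b) ≡ (7, -373065) mod (ℚ^×)²; places V = {2, 3, 5, 7, 11, 17, 19, ∞}.
(a,b)_17: α=2, u≡11; β=1, v≡9 (mod 17); (11|17)=-1, (9|17)=+1; sign (−1)^0·-1^1·+1^2 = -1.
(a,b)_∞: sgn(7)=+, sgn(-373065)=−, so +1.
(a,b)_19: α=2, u≡7; β=1, v≡7 (mod 19); (7|19)=+1, (7|19)=+1; sign (−1)^0·+1^1·+1^2 = +1.
(a,b)_2: α=4, β=-2; u≡7, v≡7 (mod 8); ε(u)ε(v)=1·1, αω(v)=4·0, βω(u)=-2·0; sum ≡ 1  ⇒  -1.
(a,b)_7: α=5, u≡2; β=3, v≡6 (mod 7); (2|7)=+1, (6|7)=-1; sign (−1)^1·+1^3·-1^5 = +1.
(a,b)_3: α=8, u≡1; β=5, v≡1 (mod 3); (1|3)=+1, (1|3)=+1; sign (−1)^0·+1^5·+1^8 = +1.
(a,b)_5: α=-2, u≡3; β=-1, v≡2 (mod 5); (3|5)=-1, (2|5)=-1; sign (−1)^0·-1^-1·-1^-2 = -1.
(a,b)_11: α=2, u≡6; β=1, v≡4 (mod 11); (6|11)=-1, (4|11)=+1; sign (−1)^0·-1^1·+1^2 = -1.
(7, -373065 / ℚ) ramifies at {2, 5, 11, 17}: a division algebra.

[2, 5, 11, 17]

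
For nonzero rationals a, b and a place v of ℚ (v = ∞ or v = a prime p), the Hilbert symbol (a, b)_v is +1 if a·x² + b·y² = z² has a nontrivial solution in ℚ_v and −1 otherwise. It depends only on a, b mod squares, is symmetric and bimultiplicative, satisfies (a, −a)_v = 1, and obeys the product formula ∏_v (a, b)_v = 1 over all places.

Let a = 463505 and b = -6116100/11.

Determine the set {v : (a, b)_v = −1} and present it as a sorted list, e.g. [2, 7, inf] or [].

Mod squares: a ≡ 463505, b ≡ -672771. Check v ∈ {∞, 2, 3, 5, 7, 11, 17, 19, 29, 37, 41}.
v=3: a=3^0·(≡2), b=3^1·(≡2) mod 3; (2|3)=-1, (2|3)=-1; (−1)^{0·1·1}·(-1)^1·(-1)^0 = -1.
v=∞: 463505 > 0 and -672771 < 0  ⇒  (a,b)_∞ = +1.
v=5: a=5^1·(≡1), b=5^2·(≡1) mod 5; (1|5)=+1, (1|5)=+1; (−1)^{1·2·2}·(+1)^2·(+1)^1 = +1.
v=17: a=17^1·(≡14), b=17^0·(≡13) mod 17; (14|17)=-1, (13|17)=+1; (−1)^{1·0·8}·(-1)^0·(+1)^1 = +1.
v=7: a=7^1·(≡2), b=7^0·(≡6) mod 7; (2|7)=+1, (6|7)=-1; (−1)^{1·0·3}·(+1)^0·(-1)^1 = -1.
v=11: a=11^0·(≡9), b=11^-1·(≡10) mod 11; (9|11)=+1, (10|11)=-1; (−1)^{0·-1·5}·(+1)^-1·(-1)^0 = +1.
v=19: a=19^1·(≡18), b=19^1·(≡5) mod 19; (18|19)=-1, (5|19)=+1; (−1)^{1·1·9}·(-1)^1·(+1)^1 = +1.
v=37: a=37^0·(≡6), b=37^1·(≡25) mod 37; (6|37)=-1, (25|37)=+1; (−1)^{0·1·18}·(-1)^1·(+1)^0 = -1.
v=41: a=41^1·(≡30), b=41^0·(≡18) mod 41; (30|41)=-1, (18|41)=+1; (−1)^{1·0·20}·(-1)^0·(+1)^1 = +1.
v=29: a=29^0·(≡27), b=29^1·(≡20) mod 29; (27|29)=-1, (20|29)=+1; (−1)^{0·1·14}·(-1)^1·(+1)^0 = -1.
v=2: v_2(a)=0, v_2(b)=2; units ≡ 1, 5 (mod 8); ε·ε+αω+βω = 0·0+0·1+2·0 ≡ 0  ⇒  (a,b)_2 = +1.
(463505, -672771 / ℚ) ramifies at {3, 7, 29, 37}: a division algebra.

[3, 7, 29, 37]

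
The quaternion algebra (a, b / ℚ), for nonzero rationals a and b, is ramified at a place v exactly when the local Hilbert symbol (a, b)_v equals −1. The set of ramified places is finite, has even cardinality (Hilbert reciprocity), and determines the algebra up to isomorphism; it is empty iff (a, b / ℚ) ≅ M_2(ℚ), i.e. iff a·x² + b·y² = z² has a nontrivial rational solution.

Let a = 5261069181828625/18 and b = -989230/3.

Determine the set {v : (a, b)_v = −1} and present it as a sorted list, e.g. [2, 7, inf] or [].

[2, 3]

(a, b) ≡ (43010, -5610) mod (ℚ^×)²; places V = {2, 3, 5, 11, 17, 23, ∞}.
(a,b)_2: α=-1, β=1; u≡1, v≡3 (mod 8); ε(u)ε(v)=0·1, αω(v)=-1·1, βω(u)=1·0; sum ≡ 1  ⇒  -1.
(a,b)_3: α=-2, u≡2; β=-1, v≡2 (mod 3); (2|3)=-1, (2|3)=-1; sign (−1)^0·-1^-1·-1^-2 = -1.
(a,b)_11: α=3, u≡4; β=1, v≡2 (mod 11); (4|11)=+1, (2|11)=-1; sign (−1)^1·+1^1·-1^3 = +1.
(a,b)_23: α=5, u≡15; β=2, v≡13 (mod 23); (15|23)=-1, (13|23)=+1; sign (−1)^0·-1^2·+1^5 = +1.
(a,b)_17: α=3, u≡6; β=1, v≡6 (mod 17); (6|17)=-1, (6|17)=-1; sign (−1)^0·-1^1·-1^3 = +1.
(a,b)_∞: sgn(43010)=+, sgn(-5610)=−, so +1.
(a,b)_5: α=3, u≡3; β=1, v≡3 (mod 5); (3|5)=-1, (3|5)=-1; sign (−1)^0·-1^1·-1^3 = +1.
(43010, -5610 / ℚ) ramifies at {2, 3}: a division algebra.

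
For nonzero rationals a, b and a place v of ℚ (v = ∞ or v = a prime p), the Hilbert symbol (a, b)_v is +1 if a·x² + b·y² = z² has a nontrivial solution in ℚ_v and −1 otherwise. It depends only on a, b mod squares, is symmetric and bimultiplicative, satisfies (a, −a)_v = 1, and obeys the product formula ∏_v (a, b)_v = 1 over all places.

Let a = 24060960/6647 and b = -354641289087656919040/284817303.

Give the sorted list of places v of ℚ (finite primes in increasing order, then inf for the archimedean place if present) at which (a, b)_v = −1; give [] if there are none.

(a, b) ≡ (78430, -2274470) mod (ℚ^×)²; places V = {2, 3, 5, 7, 11, 17, 23, 29, 31, ∞}.
(a,b)_∞: sgn(78430)=+, sgn(-2274470)=−, so +1.
(a,b)_7: α=2, u≡1; β=6, v≡3 (mod 7); (1|7)=+1, (3|7)=-1; sign (−1)^0·+1^6·-1^2 = +1.
(a,b)_29: α=0, u≡11; β=1, v≡15 (mod 29); (11|29)=-1, (15|29)=-1; sign (−1)^0·-1^1·-1^0 = -1.
(a,b)_31: α=1, u≡1; β=3, v≡20 (mod 31); (1|31)=+1, (20|31)=+1; sign (−1)^1·+1^3·+1^1 = -1.
(a,b)_5: α=1, u≡1; β=1, v≡4 (mod 5); (1|5)=+1, (4|5)=+1; sign (−1)^0·+1^1·+1^1 = +1.
(a,b)_23: α=-1, u≡3; β=-3, v≡15 (mod 23); (3|23)=+1, (15|23)=-1; sign (−1)^1·+1^-3·-1^-1 = +1.
(a,b)_3: α=2, u≡1; β=-4, v≡1 (mod 3); (1|3)=+1, (1|3)=+1; sign (−1)^0·+1^-4·+1^2 = +1.
(a,b)_2: α=5, β=19; u≡7, v≡5 (mod 8); ε(u)ε(v)=1·0, αω(v)=5·1, βω(u)=19·0; sum ≡ 1  ⇒  -1.
(a,b)_17: α=-2, u≡13; β=-2, v≡5 (mod 17); (13|17)=+1, (5|17)=-1; sign (−1)^0·+1^-2·-1^-2 = +1.
(a,b)_11: α=1, u≡7; β=3, v≡10 (mod 11); (7|11)=-1, (10|11)=-1; sign (−1)^1·-1^3·-1^1 = -1.
Ram(78430, -2274470) = {2, 11, 29, 31}; no ℚ_2-point on the conic.

[2, 11, 29, 31]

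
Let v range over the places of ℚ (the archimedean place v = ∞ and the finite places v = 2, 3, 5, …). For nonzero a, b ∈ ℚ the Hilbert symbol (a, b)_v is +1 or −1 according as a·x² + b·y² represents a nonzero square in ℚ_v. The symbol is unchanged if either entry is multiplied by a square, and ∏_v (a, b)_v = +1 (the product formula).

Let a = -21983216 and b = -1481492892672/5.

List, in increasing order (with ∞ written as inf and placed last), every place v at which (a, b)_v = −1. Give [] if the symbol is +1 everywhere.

(a, b) ≡ (-1373951, -89306815) mod (ℚ^×)²; places V = {2, 3, 5, 13, 23, 31, 41, 47, ∞}.
(a,b)_41: α=1, u≡22; β=1, v≡21 (mod 41); (22|41)=-1, (21|41)=+1; sign (−1)^0·-1^1·+1^1 = -1.
(a,b)_5: α=0, u≡4; β=-1, v≡3 (mod 5); (4|5)=+1, (3|5)=-1; sign (−1)^0·+1^-1·-1^0 = +1.
(a,b)_∞: sgn(-1373951)=−, sgn(-89306815)=−, so -1.
(a,b)_13: α=0, u≡5; β=1, v≡10 (mod 13); (5|13)=-1, (10|13)=+1; sign (−1)^0·-1^1·+1^0 = -1.
(a,b)_23: α=1, u≡19; β=1, v≡3 (mod 23); (19|23)=-1, (3|23)=+1; sign (−1)^1·-1^1·+1^1 = +1.
(a,b)_47: α=1, u≡16; β=1, v≡9 (mod 47); (16|47)=+1, (9|47)=+1; sign (−1)^1·+1^1·+1^1 = -1.
(a,b)_2: α=4, β=10; u≡1, v≡1 (mod 8); ε(u)ε(v)=0·0, αω(v)=4·0, βω(u)=10·0; sum ≡ 0  ⇒  +1.
(a,b)_3: α=0, u≡1; β=4, v≡2 (mod 3); (1|3)=+1, (2|3)=-1; sign (−1)^0·+1^4·-1^0 = +1.
(a,b)_31: α=1, u≡20; β=1, v≡23 (mod 31); (20|31)=+1, (23|31)=-1; sign (−1)^1·+1^1·-1^1 = +1.
|Ram(-1373951, -89306815)| = 4, even; anisotropic at {13, 41, 47, ∞}.

[13, 41, 47, inf]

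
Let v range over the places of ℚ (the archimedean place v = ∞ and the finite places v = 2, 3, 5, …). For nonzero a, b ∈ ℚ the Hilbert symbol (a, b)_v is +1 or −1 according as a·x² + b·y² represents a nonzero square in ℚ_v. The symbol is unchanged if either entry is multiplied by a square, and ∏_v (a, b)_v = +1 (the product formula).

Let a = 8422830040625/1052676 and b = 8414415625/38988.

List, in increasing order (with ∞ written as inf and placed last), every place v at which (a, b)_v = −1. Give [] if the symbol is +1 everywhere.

Mod squares: a ≡ 65, b ≡ 1155. Check v ∈ {∞, 2, 3, 5, 7, 11, 13, 17, 19}.
v=∞: 65 > 0 and 1155 > 0  ⇒  (a,b)_∞ = +1.
v=5: a=5^5·(≡3), b=5^5·(≡1) mod 5; (3|5)=-1, (1|5)=+1; (−1)^{5·5·2}·(-1)^5·(+1)^5 = -1.
v=13: a=13^1·(≡8), b=13^0·(≡5) mod 13; (8|13)=-1, (5|13)=-1; (−1)^{1·0·6}·(-1)^0·(-1)^1 = -1.
v=7: a=7^2·(≡2), b=7^1·(≡4) mod 7; (2|7)=+1, (4|7)=+1; (−1)^{2·1·3}·(+1)^1·(+1)^2 = +1.
v=19: a=19^-2·(≡3), b=19^-2·(≡15) mod 19; (3|19)=-1, (15|19)=-1; (−1)^{-2·-2·9}·(-1)^-2·(-1)^-2 = +1.
v=3: a=3^-6·(≡2), b=3^-3·(≡1) mod 3; (2|3)=-1, (1|3)=+1; (−1)^{-6·-3·1}·(-1)^-3·(+1)^-6 = -1.
v=17: a=17^2·(≡3), b=17^2·(≡2) mod 17; (3|17)=-1, (2|17)=+1; (−1)^{2·2·8}·(-1)^2·(+1)^2 = +1.
v=11: a=11^4·(≡7), b=11^3·(≡8) mod 11; (7|11)=-1, (8|11)=-1; (−1)^{4·3·5}·(-1)^3·(-1)^4 = -1.
v=2: v_2(a)=-2, v_2(b)=-2; units ≡ 1, 3 (mod 8); ε·ε+αω+βω = 0·1+-2·1+-2·0 ≡ 0  ⇒  (a,b)_2 = +1.
Ram(65, 1155) = {3, 5, 11, 13}; no ℚ_3-point on the conic.

[3, 5, 11, 13]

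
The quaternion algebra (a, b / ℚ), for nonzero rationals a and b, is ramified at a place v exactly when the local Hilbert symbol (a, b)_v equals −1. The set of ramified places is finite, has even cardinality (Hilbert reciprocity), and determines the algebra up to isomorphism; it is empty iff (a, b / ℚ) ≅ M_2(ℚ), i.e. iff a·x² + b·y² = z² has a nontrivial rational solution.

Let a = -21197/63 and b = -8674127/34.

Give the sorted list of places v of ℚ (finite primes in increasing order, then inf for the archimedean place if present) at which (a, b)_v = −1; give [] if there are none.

[2, 7, 11, 17, 47, inf]

Mod squares: a ≡ -148379, b ≡ -49742. Check v ∈ {∞, 2, 3, 7, 11, 17, 19, 41, 47}.
v=47: a=47^1·(≡10), b=47^0·(≡43) mod 47; (10|47)=-1, (43|47)=-1; (−1)^{1·0·23}·(-1)^0·(-1)^1 = -1.
v=∞: -148379 < 0 and -49742 < 0  ⇒  (a,b)_∞ = -1.
v=19: a=19^0·(≡17), b=19^1·(≡5) mod 19; (17|19)=+1, (5|19)=+1; (−1)^{0·1·9}·(+1)^1·(+1)^0 = +1.
v=17: a=17^0·(≡3), b=17^-1·(≡2) mod 17; (3|17)=-1, (2|17)=+1; (−1)^{0·-1·8}·(-1)^-1·(+1)^0 = -1.
v=3: a=3^-2·(≡1), b=3^0·(≡1) mod 3; (1|3)=+1, (1|3)=+1; (−1)^{-2·0·1}·(+1)^0·(+1)^-2 = +1.
v=11: a=11^1·(≡8), b=11^3·(≡6) mod 11; (8|11)=-1, (6|11)=-1; (−1)^{1·3·5}·(-1)^3·(-1)^1 = -1.
v=7: a=7^-1·(≡3), b=7^3·(≡5) mod 7; (3|7)=-1, (5|7)=-1; (−1)^{-1·3·3}·(-1)^3·(-1)^-1 = -1.
v=2: v_2(a)=0, v_2(b)=-1; units ≡ 5, 1 (mod 8); ε·ε+αω+βω = 0·0+0·0+-1·1 ≡ 1  ⇒  (a,b)_2 = -1.
v=41: a=41^1·(≡38), b=41^0·(≡18) mod 41; (38|41)=-1, (18|41)=+1; (−1)^{1·0·20}·(-1)^0·(+1)^1 = +1.
(-148379, -49742 / ℚ) ramifies at {2, 7, 11, 17, 47, ∞}: a division algebra.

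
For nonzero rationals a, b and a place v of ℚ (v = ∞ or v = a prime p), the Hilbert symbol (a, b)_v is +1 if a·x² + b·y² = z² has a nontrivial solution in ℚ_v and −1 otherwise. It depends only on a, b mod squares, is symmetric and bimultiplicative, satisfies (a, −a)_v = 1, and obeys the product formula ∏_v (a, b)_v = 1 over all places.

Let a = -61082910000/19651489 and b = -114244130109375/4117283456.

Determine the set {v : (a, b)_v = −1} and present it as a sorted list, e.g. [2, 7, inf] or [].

(a, b) ≡ (-19, -182) mod (ℚ^×)²; places V = {2, 3, 5, 7, 11, 13, 19, 31, ∞}.
(a,b)_7: α=2, u≡4; β=3, v≡2 (mod 7); (4|7)=+1, (2|7)=+1; sign (−1)^0·+1^3·+1^2 = +1.
(a,b)_3: α=8, u≡2; β=10, v≡1 (mod 3); (2|3)=-1, (1|3)=+1; sign (−1)^0·-1^10·+1^8 = +1.
(a,b)_2: α=4, β=-7; u≡5, v≡5 (mod 8); ε(u)ε(v)=0·0, αω(v)=4·1, βω(u)=-7·1; sum ≡ 1  ⇒  -1.
(a,b)_11: α=-2, u≡4; β=-4, v≡9 (mod 11); (4|11)=+1, (9|11)=+1; sign (−1)^0·+1^-4·+1^-2 = +1.
(a,b)_31: α=-2, u≡13; β=0, v≡19 (mod 31); (13|31)=-1, (19|31)=+1; sign (−1)^0·-1^0·+1^-2 = +1.
(a,b)_∞: sgn(-19)=−, sgn(-182)=−, so -1.
(a,b)_13: α=-2, u≡2; β=-3, v≡1 (mod 13); (2|13)=-1, (1|13)=+1; sign (−1)^0·-1^-3·+1^-2 = -1.
(a,b)_5: α=4, u≡1; β=6, v≡3 (mod 5); (1|5)=+1, (3|5)=-1; sign (−1)^0·+1^6·-1^4 = +1.
(a,b)_19: α=1, u≡8; β=2, v≡8 (mod 19); (8|19)=-1, (8|19)=-1; sign (−1)^0·-1^2·-1^1 = -1.
(-19, -182 / ℚ) ramifies at {2, 13, 19, ∞}: a division algebra.

[2, 13, 19, inf]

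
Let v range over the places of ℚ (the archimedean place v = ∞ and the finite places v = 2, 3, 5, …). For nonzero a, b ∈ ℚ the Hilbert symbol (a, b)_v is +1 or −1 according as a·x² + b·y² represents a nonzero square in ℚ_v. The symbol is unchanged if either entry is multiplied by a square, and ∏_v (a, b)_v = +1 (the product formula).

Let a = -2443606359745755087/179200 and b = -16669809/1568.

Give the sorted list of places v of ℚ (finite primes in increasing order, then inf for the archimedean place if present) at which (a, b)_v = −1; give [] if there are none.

[2, 7, 13, 17, 29, inf]

Mod squares: a ≡ -554001, b ≡ -12818. Check v ∈ {∞, 2, 3, 5, 7, 13, 17, 23, 29, 31, 37}.
v=5: a=5^-2·(≡1), b=5^0·(≡2) mod 5; (1|5)=+1, (2|5)=-1; (−1)^{-2·0·2}·(+1)^0·(-1)^-2 = +1.
v=2: v_2(a)=-10, v_2(b)=-5; units ≡ 7, 7 (mod 8); ε·ε+αω+βω = 1·1+-10·0+-5·0 ≡ 1  ⇒  (a,b)_2 = -1.
v=7: a=7^-1·(≡5), b=7^-2·(≡3) mod 7; (5|7)=-1, (3|7)=-1; (−1)^{-1·-2·3}·(-1)^-2·(-1)^-1 = -1.
v=17: a=17^6·(≡5), b=17^3·(≡6) mod 17; (5|17)=-1, (6|17)=-1; (−1)^{6·3·8}·(-1)^3·(-1)^6 = -1.
v=29: a=29^2·(≡19), b=29^1·(≡23) mod 29; (19|29)=-1, (23|29)=+1; (−1)^{2·1·14}·(-1)^1·(+1)^2 = -1.
v=13: a=13^2·(≡2), b=13^1·(≡5) mod 13; (2|13)=-1, (5|13)=-1; (−1)^{2·1·6}·(-1)^1·(-1)^2 = -1.
v=23: a=23^1·(≡7), b=23^0·(≡4) mod 23; (7|23)=-1, (4|23)=+1; (−1)^{1·0·11}·(-1)^0·(+1)^1 = +1.
v=37: a=37^1·(≡11), b=37^0·(≡36) mod 37; (11|37)=+1, (36|37)=+1; (−1)^{1·0·18}·(+1)^0·(+1)^1 = +1.
v=31: a=31^1·(≡2), b=31^0·(≡9) mod 31; (2|31)=+1, (9|31)=+1; (−1)^{1·0·15}·(+1)^0·(+1)^1 = +1.
v=∞: -554001 < 0 and -12818 < 0  ⇒  (a,b)_∞ = -1.
v=3: a=3^3·(≡1), b=3^2·(≡1) mod 3; (1|3)=+1, (1|3)=+1; (−1)^{3·2·1}·(+1)^2·(+1)^3 = +1.
|Ram(-554001, -12818)| = 6, even; anisotropic at {2, 7, 13, 17, 29, ∞}.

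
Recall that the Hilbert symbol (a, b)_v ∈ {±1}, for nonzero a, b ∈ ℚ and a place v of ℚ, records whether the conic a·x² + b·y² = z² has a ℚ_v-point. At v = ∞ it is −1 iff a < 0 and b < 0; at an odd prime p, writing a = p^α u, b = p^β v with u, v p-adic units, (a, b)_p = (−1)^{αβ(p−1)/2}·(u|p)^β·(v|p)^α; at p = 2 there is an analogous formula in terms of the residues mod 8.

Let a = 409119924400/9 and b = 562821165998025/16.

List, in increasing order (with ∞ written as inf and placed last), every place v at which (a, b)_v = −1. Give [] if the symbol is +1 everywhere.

[11, 19, 23, 29]

(a, b) ≡ (19, 418209) mod (ℚ^×)²; places V = {2, 3, 5, 11, 19, 23, 29, ∞}.
(a,b)_3: α=-2, u≡1; β=1, v≡2 (mod 3); (1|3)=+1, (2|3)=-1; sign (−1)^0·+1^1·-1^-2 = +1.
(a,b)_2: α=4, β=-4; u≡3, v≡1 (mod 8); ε(u)ε(v)=1·0, αω(v)=4·0, βω(u)=-4·1; sum ≡ 0  ⇒  +1.
(a,b)_∞: sgn(19)=+, sgn(418209)=+, so +1.
(a,b)_11: α=2, u≡8; β=3, v≡9 (mod 11); (8|11)=-1, (9|11)=+1; sign (−1)^0·-1^3·+1^2 = -1.
(a,b)_19: α=1, u≡1; β=1, v≡9 (mod 19); (1|19)=+1, (9|19)=+1; sign (−1)^1·+1^1·+1^1 = -1.
(a,b)_5: α=2, u≡4; β=2, v≡1 (mod 5); (4|5)=+1, (1|5)=+1; sign (−1)^0·+1^2·+1^2 = +1.
(a,b)_23: α=2, u≡10; β=3, v≡6 (mod 23); (10|23)=-1, (6|23)=+1; sign (−1)^0·-1^3·+1^2 = -1.
(a,b)_29: α=2, u≡11; β=3, v≡17 (mod 29); (11|29)=-1, (17|29)=-1; sign (−1)^0·-1^3·-1^2 = -1.
(19, 418209 / ℚ) ramifies at {11, 19, 23, 29}: a division algebra.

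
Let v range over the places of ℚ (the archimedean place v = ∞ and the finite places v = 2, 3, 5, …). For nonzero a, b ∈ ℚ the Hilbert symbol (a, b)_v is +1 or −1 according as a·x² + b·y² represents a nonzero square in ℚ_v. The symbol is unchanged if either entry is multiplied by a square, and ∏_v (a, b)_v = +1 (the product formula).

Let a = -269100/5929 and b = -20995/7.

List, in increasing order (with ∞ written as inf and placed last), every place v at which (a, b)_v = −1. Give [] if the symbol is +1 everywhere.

Mod squares: a ≡ -299, b ≡ -146965. Check v ∈ {∞, 2, 3, 5, 7, 11, 13, 17, 19, 23}.
v=13: a=13^1·(≡9), b=13^1·(≡7) mod 13; (9|13)=+1, (7|13)=-1; (−1)^{1·1·6}·(+1)^1·(-1)^1 = -1.
v=19: a=19^0·(≡16), b=19^1·(≡5) mod 19; (16|19)=+1, (5|19)=+1; (−1)^{0·1·9}·(+1)^1·(+1)^0 = +1.
v=∞: -299 < 0 and -146965 < 0  ⇒  (a,b)_∞ = -1.
v=3: a=3^2·(≡1), b=3^0·(≡2) mod 3; (1|3)=+1, (2|3)=-1; (−1)^{2·0·1}·(+1)^0·(-1)^2 = +1.
v=5: a=5^2·(≡4), b=5^1·(≡3) mod 5; (4|5)=+1, (3|5)=-1; (−1)^{2·1·2}·(+1)^1·(-1)^2 = +1.
v=11: a=11^-2·(≡3), b=11^0·(≡10) mod 11; (3|11)=+1, (10|11)=-1; (−1)^{-2·0·5}·(+1)^0·(-1)^-2 = +1.
v=17: a=17^0·(≡6), b=17^1·(≡13) mod 17; (6|17)=-1, (13|17)=+1; (−1)^{0·1·8}·(-1)^1·(+1)^0 = -1.
v=23: a=23^1·(≡17), b=23^0·(≡17) mod 23; (17|23)=-1, (17|23)=-1; (−1)^{1·0·11}·(-1)^0·(-1)^1 = -1.
v=2: v_2(a)=2, v_2(b)=0; units ≡ 5, 3 (mod 8); ε·ε+αω+βω = 0·1+2·1+0·1 ≡ 0  ⇒  (a,b)_2 = +1.
v=7: a=7^-2·(≡4), b=7^-1·(≡5) mod 7; (4|7)=+1, (5|7)=-1; (−1)^{-2·-1·3}·(+1)^-1·(-1)^-2 = +1.
|Ram(-299, -146965)| = 4, even; anisotropic at {13, 17, 23, ∞}.

[13, 17, 23, inf]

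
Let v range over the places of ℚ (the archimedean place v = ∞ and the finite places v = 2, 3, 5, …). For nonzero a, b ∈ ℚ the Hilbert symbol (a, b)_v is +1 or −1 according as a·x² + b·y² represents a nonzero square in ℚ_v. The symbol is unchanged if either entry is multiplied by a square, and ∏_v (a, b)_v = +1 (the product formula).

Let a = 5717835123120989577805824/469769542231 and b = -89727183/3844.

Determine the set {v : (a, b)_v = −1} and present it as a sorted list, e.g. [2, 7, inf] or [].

[31, 47]

Mod squares: a ≡ 3286, b ≡ -22607. Check v ∈ {∞, 2, 3, 7, 11, 13, 19, 31, 37, 47, 53}.
v=∞: 3286 > 0 and -22607 < 0  ⇒  (a,b)_∞ = +1.
v=47: a=47^2·(≡29), b=47^1·(≡9) mod 47; (29|47)=-1, (9|47)=+1; (−1)^{2·1·23}·(-1)^1·(+1)^2 = -1.
v=53: a=53^1·(≡40), b=53^0·(≡10) mod 53; (40|53)=+1, (10|53)=+1; (−1)^{1·0·26}·(+1)^0·(+1)^1 = +1.
v=13: a=13^4·(≡10), b=13^1·(≡10) mod 13; (10|13)=+1, (10|13)=+1; (−1)^{4·1·6}·(+1)^1·(+1)^4 = +1.
v=19: a=19^-4·(≡15), b=19^0·(≡18) mod 19; (15|19)=-1, (18|19)=-1; (−1)^{-4·0·9}·(-1)^0·(-1)^-4 = +1.
v=11: a=11^-2·(≡2), b=11^0·(≡3) mod 11; (2|11)=-1, (3|11)=+1; (−1)^{-2·0·5}·(-1)^0·(+1)^-2 = +1.
v=2: v_2(a)=17, v_2(b)=-2; units ≡ 3, 1 (mod 8); ε·ε+αω+βω = 1·0+17·0+-2·1 ≡ 0  ⇒  (a,b)_2 = +1.
v=37: a=37^2·(≡4), b=37^1·(≡29) mod 37; (4|37)=+1, (29|37)=-1; (−1)^{2·1·18}·(+1)^1·(-1)^2 = +1.
v=31: a=31^-3·(≡13), b=31^-2·(≡29) mod 31; (13|31)=-1, (29|31)=-1; (−1)^{-3·-2·15}·(-1)^-2·(-1)^-3 = -1.
v=3: a=3^4·(≡1), b=3^4·(≡1) mod 3; (1|3)=+1, (1|3)=+1; (−1)^{4·4·1}·(+1)^4·(+1)^4 = +1.
v=7: a=7^6·(≡3), b=7^2·(≡5) mod 7; (3|7)=-1, (5|7)=-1; (−1)^{6·2·3}·(-1)^2·(-1)^6 = +1.
Ram(3286, -22607) = {31, 47}; no ℚ_31-point on the conic.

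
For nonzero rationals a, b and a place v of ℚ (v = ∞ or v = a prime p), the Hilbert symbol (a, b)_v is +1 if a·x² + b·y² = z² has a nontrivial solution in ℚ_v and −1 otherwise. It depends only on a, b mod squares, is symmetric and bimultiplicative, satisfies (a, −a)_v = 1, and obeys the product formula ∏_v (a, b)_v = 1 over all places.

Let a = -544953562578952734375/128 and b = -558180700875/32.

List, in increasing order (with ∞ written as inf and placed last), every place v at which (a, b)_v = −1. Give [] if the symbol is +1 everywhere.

[2, 5, 7, 17, 29, inf]

Mod squares: a ≡ -257278, b ≡ -101257270. Check v ∈ {∞, 2, 3, 5, 7, 17, 19, 23, 29, 47}.
v=∞: -257278 < 0 and -101257270 < 0  ⇒  (a,b)_∞ = -1.
v=5: a=5^8·(≡2), b=5^3·(≡4) mod 5; (2|5)=-1, (4|5)=+1; (−1)^{8·3·2}·(-1)^3·(+1)^8 = -1.
v=23: a=23^1·(≡22), b=23^1·(≡4) mod 23; (22|23)=-1, (4|23)=+1; (−1)^{1·1·11}·(-1)^1·(+1)^1 = +1.
v=17: a=17^1·(≡2), b=17^1·(≡11) mod 17; (2|17)=+1, (11|17)=-1; (−1)^{1·1·8}·(+1)^1·(-1)^1 = -1.
v=3: a=3^6·(≡2), b=3^2·(≡2) mod 3; (2|3)=-1, (2|3)=-1; (−1)^{6·2·1}·(-1)^2·(-1)^6 = +1.
v=29: a=29^2·(≡18), b=29^1·(≡4) mod 29; (18|29)=-1, (4|29)=+1; (−1)^{2·1·14}·(-1)^1·(+1)^2 = -1.
v=19: a=19^2·(≡17), b=19^1·(≡2) mod 19; (17|19)=+1, (2|19)=-1; (−1)^{2·1·9}·(+1)^1·(-1)^2 = +1.
v=2: v_2(a)=-7, v_2(b)=-5; units ≡ 1, 5 (mod 8); ε·ε+αω+βω = 0·0+-7·1+-5·0 ≡ 1  ⇒  (a,b)_2 = -1.
v=7: a=7^3·(≡5), b=7^2·(≡5) mod 7; (5|7)=-1, (5|7)=-1; (−1)^{3·2·3}·(-1)^2·(-1)^3 = -1.
v=47: a=47^1·(≡16), b=47^1·(≡31) mod 47; (16|47)=+1, (31|47)=-1; (−1)^{1·1·23}·(+1)^1·(-1)^1 = +1.
Ram(-257278, -101257270) = {2, 5, 7, 17, 29, ∞}; no ℚ_2-point on the conic.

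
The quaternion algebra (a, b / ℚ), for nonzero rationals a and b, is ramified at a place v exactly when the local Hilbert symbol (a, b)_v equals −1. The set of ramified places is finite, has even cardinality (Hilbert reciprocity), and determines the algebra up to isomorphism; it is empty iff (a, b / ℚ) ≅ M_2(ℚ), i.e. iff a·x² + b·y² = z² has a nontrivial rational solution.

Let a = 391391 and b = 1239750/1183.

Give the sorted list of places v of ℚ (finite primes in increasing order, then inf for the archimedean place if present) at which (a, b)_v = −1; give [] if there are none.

Mod squares: a ≡ 391391, b ≡ 38570. Check v ∈ {∞, 2, 3, 5, 7, 11, 13, 17, 19, 23, 29}.
v=3: a=3^0·(≡2), b=3^2·(≡2) mod 3; (2|3)=-1, (2|3)=-1; (−1)^{0·2·1}·(-1)^2·(-1)^0 = +1.
v=29: a=29^0·(≡7), b=29^1·(≡9) mod 29; (7|29)=+1, (9|29)=+1; (−1)^{0·1·14}·(+1)^1·(+1)^0 = +1.
v=7: a=7^1·(≡4), b=7^-1·(≡1) mod 7; (4|7)=+1, (1|7)=+1; (−1)^{1·-1·3}·(+1)^-1·(+1)^1 = -1.
v=13: a=13^1·(≡12), b=13^-2·(≡10) mod 13; (12|13)=+1, (10|13)=+1; (−1)^{1·-2·6}·(+1)^-2·(+1)^1 = +1.
v=19: a=19^0·(≡10), b=19^1·(≡16) mod 19; (10|19)=-1, (16|19)=+1; (−1)^{0·1·9}·(-1)^1·(+1)^0 = -1.
v=17: a=17^1·(≡5), b=17^0·(≡11) mod 17; (5|17)=-1, (11|17)=-1; (−1)^{1·0·8}·(-1)^0·(-1)^1 = -1.
v=23: a=23^1·(≡20), b=23^0·(≡5) mod 23; (20|23)=-1, (5|23)=-1; (−1)^{1·0·11}·(-1)^0·(-1)^1 = -1.
v=∞: 391391 > 0 and 38570 > 0  ⇒  (a,b)_∞ = +1.
v=2: v_2(a)=0, v_2(b)=1; units ≡ 7, 5 (mod 8); ε·ε+αω+βω = 1·0+0·1+1·0 ≡ 0  ⇒  (a,b)_2 = +1.
v=11: a=11^1·(≡7), b=11^0·(≡1) mod 11; (7|11)=-1, (1|11)=+1; (−1)^{1·0·5}·(-1)^0·(+1)^1 = +1.
v=5: a=5^0·(≡1), b=5^3·(≡1) mod 5; (1|5)=+1, (1|5)=+1; (−1)^{0·3·2}·(+1)^3·(+1)^0 = +1.
|Ram(391391, 38570)| = 4, even; anisotropic at {7, 17, 19, 23}.

[7, 17, 19, 23]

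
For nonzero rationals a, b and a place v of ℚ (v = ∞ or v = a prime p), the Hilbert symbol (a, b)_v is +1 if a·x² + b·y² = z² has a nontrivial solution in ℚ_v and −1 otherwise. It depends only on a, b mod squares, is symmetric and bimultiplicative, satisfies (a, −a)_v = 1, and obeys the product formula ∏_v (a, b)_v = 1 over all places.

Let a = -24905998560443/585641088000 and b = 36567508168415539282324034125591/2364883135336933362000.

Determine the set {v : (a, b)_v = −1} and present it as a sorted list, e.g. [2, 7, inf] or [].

[5, 13, 29, 37]

Mod squares: a ≡ -850135, b ≡ 54331355. Check v ∈ {∞, 2, 3, 5, 7, 11, 13, 19, 23, 29, 31, 37, 41}.
v=7: a=7^4·(≡4), b=7^0·(≡1) mod 7; (4|7)=+1, (1|7)=+1; (−1)^{4·0·3}·(+1)^0·(+1)^4 = +1.
v=13: a=13^3·(≡2), b=13^5·(≡12) mod 13; (2|13)=-1, (12|13)=+1; (−1)^{3·5·6}·(-1)^5·(+1)^3 = -1.
v=∞: -850135 < 0 and 54331355 > 0  ⇒  (a,b)_∞ = +1.
v=29: a=29^1·(≡9), b=29^3·(≡19) mod 29; (9|29)=+1, (19|29)=-1; (−1)^{1·3·14}·(+1)^3·(-1)^1 = -1.
v=11: a=11^1·(≡4), b=11^6·(≡1) mod 11; (4|11)=+1, (1|11)=+1; (−1)^{1·6·5}·(+1)^6·(+1)^1 = +1.
v=23: a=23^-2·(≡14), b=23^-6·(≡7) mod 23; (14|23)=-1, (7|23)=-1; (−1)^{-2·-6·11}·(-1)^-6·(-1)^-2 = +1.
v=5: a=5^-3·(≡3), b=5^-3·(≡1) mod 5; (3|5)=-1, (1|5)=+1; (−1)^{-3·-3·2}·(-1)^-3·(+1)^-3 = -1.
v=2: v_2(a)=-10, v_2(b)=-4; units ≡ 1, 3 (mod 8); ε·ε+αω+βω = 0·1+-10·1+-4·0 ≡ 0  ⇒  (a,b)_2 = +1.
v=31: a=31^-2·(≡20), b=31^-6·(≡6) mod 31; (20|31)=+1, (6|31)=-1; (−1)^{-2·-6·15}·(+1)^-6·(-1)^-2 = +1.
v=19: a=19^2·(≡9), b=19^7·(≡5) mod 19; (9|19)=+1, (5|19)=+1; (−1)^{2·7·9}·(+1)^7·(+1)^2 = +1.
v=41: a=41^1·(≡24), b=41^3·(≡14) mod 41; (24|41)=-1, (14|41)=-1; (−1)^{1·3·20}·(-1)^3·(-1)^1 = +1.
v=3: a=3^-2·(≡2), b=3^-2·(≡2) mod 3; (2|3)=-1, (2|3)=-1; (−1)^{-2·-2·1}·(-1)^-2·(-1)^-2 = +1.
v=37: a=37^0·(≡23), b=37^1·(≡12) mod 37; (23|37)=-1, (12|37)=+1; (−1)^{0·1·18}·(-1)^1·(+1)^0 = -1.
|Ram(-850135, 54331355)| = 4, even; anisotropic at {5, 13, 29, 37}.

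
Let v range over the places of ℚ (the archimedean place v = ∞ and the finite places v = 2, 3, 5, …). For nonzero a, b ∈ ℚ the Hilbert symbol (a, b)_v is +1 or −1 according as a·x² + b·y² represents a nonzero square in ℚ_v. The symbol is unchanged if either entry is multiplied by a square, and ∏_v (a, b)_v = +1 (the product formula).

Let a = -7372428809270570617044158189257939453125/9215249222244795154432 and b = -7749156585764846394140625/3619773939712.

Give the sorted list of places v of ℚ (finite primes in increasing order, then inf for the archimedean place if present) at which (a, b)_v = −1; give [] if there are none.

[3, 7, 13, 19, 31, inf]

(a, b) ≡ (-3698331, -7) mod (ℚ^×)²; places V = {2, 3, 5, 7, 11, 13, 17, 19, 23, 31, 41, 53, ∞}.
(a,b)_23: α=5, u≡11; β=2, v≡13 (mod 23); (11|23)=-1, (13|23)=+1; sign (−1)^0·-1^2·+1^5 = +1.
(a,b)_7: α=-3, u≡6; β=-1, v≡3 (mod 7); (6|7)=-1, (3|7)=-1; sign (−1)^1·-1^-1·-1^-3 = -1.
(a,b)_19: α=3, u≡16; β=2, v≡13 (mod 19); (16|19)=+1, (13|19)=-1; sign (−1)^0·+1^2·-1^3 = -1.
(a,b)_11: α=2, u≡5; β=2, v≡1 (mod 11); (5|11)=+1, (1|11)=+1; sign (−1)^0·+1^2·+1^2 = +1.
(a,b)_2: α=-22, β=-16; u≡5, v≡1 (mod 8); ε(u)ε(v)=0·0, αω(v)=-22·0, βω(u)=-16·1; sum ≡ 0  ⇒  +1.
(a,b)_∞: sgn(-3698331)=−, sgn(-7)=−, so -1.
(a,b)_17: α=-2, u≡1; β=0, v≡14 (mod 17); (1|17)=+1, (14|17)=-1; sign (−1)^0·+1^0·-1^-2 = +1.
(a,b)_3: α=17, u≡1; β=12, v≡2 (mod 3); (1|3)=+1, (2|3)=-1; sign (−1)^0·+1^12·-1^17 = -1.
(a,b)_5: α=10, u≡1; β=8, v≡3 (mod 5); (1|5)=+1, (3|5)=-1; sign (−1)^0·+1^8·-1^10 = +1.
(a,b)_13: α=1, u≡7; β=0, v≡11 (mod 13); (7|13)=-1, (11|13)=-1; sign (−1)^0·-1^0·-1^1 = -1.
(a,b)_53: α=-6, u≡43; β=-4, v≡15 (mod 53); (43|53)=+1, (15|53)=+1; sign (−1)^0·+1^-4·+1^-6 = +1.
(a,b)_31: α=3, u≡19; β=2, v≡11 (mod 31); (19|31)=+1, (11|31)=-1; sign (−1)^0·+1^2·-1^3 = -1.
(a,b)_41: α=4, u≡2; β=2, v≡27 (mod 41); (2|41)=+1, (27|41)=-1; sign (−1)^0·+1^2·-1^4 = +1.
(-3698331, -7 / ℚ) ramifies at {3, 7, 13, 19, 31, ∞}: a division algebra.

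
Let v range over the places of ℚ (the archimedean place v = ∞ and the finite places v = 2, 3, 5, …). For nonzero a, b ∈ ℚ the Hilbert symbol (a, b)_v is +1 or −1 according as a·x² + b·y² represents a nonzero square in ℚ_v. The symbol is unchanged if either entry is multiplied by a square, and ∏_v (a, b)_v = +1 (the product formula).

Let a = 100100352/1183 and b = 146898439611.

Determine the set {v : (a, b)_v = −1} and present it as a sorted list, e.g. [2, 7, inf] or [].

[2, 11]

Mod squares: a ≡ 9471, b ≡ 51. Check v ∈ {∞, 2, 3, 7, 11, 13, 17, 41}.
v=41: a=41^1·(≡13), b=41^2·(≡8) mod 41; (13|41)=-1, (8|41)=+1; (−1)^{1·2·20}·(-1)^2·(+1)^1 = +1.
v=11: a=11^1·(≡3), b=11^2·(≡10) mod 11; (3|11)=+1, (10|11)=-1; (−1)^{1·2·5}·(+1)^2·(-1)^1 = -1.
v=3: a=3^1·(≡1), b=3^1·(≡2) mod 3; (1|3)=+1, (2|3)=-1; (−1)^{1·1·1}·(+1)^1·(-1)^1 = +1.
v=7: a=7^-1·(≡2), b=7^2·(≡1) mod 7; (2|7)=+1, (1|7)=+1; (−1)^{-1·2·3}·(+1)^2·(+1)^-1 = +1.
v=13: a=13^-2·(≡2), b=13^0·(≡1) mod 13; (2|13)=-1, (1|13)=+1; (−1)^{-2·0·6}·(-1)^0·(+1)^-2 = +1.
v=2: v_2(a)=8, v_2(b)=0; units ≡ 7, 3 (mod 8); ε·ε+αω+βω = 1·1+8·1+0·0 ≡ 1  ⇒  (a,b)_2 = -1.
v=17: a=17^2·(≡1), b=17^3·(≡7) mod 17; (1|17)=+1, (7|17)=-1; (−1)^{2·3·8}·(+1)^3·(-1)^2 = +1.
v=∞: 9471 > 0 and 51 > 0  ⇒  (a,b)_∞ = +1.
Ram(9471, 51) = {2, 11}; no ℚ_2-point on the conic.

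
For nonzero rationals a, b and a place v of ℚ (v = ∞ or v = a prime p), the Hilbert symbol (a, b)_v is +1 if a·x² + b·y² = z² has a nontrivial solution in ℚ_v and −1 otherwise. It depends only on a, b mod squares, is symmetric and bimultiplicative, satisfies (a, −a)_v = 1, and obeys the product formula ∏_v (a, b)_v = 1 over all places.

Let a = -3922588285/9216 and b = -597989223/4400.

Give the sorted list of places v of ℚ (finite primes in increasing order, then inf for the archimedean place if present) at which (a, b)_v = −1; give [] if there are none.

[2, 5, 13, 29, 41, inf]

Mod squares: a ≡ -19285, b ≡ -111397. Check v ∈ {∞, 2, 3, 5, 7, 11, 13, 19, 29, 41}.
v=11: a=11^2·(≡9), b=11^-1·(≡1) mod 11; (9|11)=+1, (1|11)=+1; (−1)^{2·-1·5}·(+1)^-1·(+1)^2 = +1.
v=3: a=3^-2·(≡2), b=3^10·(≡2) mod 3; (2|3)=-1, (2|3)=-1; (−1)^{-2·10·1}·(-1)^10·(-1)^-2 = +1.
v=∞: -19285 < 0 and -111397 < 0  ⇒  (a,b)_∞ = -1.
v=29: a=29^1·(≡21), b=29^0·(≡11) mod 29; (21|29)=-1, (11|29)=-1; (−1)^{1·0·14}·(-1)^0·(-1)^1 = -1.
v=19: a=19^1·(≡9), b=19^1·(≡2) mod 19; (9|19)=+1, (2|19)=-1; (−1)^{1·1·9}·(+1)^1·(-1)^1 = +1.
v=41: a=41^2·(≡24), b=41^1·(≡34) mod 41; (24|41)=-1, (34|41)=-1; (−1)^{2·1·20}·(-1)^1·(-1)^2 = -1.
v=5: a=5^1·(≡3), b=5^-2·(≡2) mod 5; (3|5)=-1, (2|5)=-1; (−1)^{1·-2·2}·(-1)^-2·(-1)^1 = -1.
v=7: a=7^1·(≡5), b=7^0·(≡2) mod 7; (5|7)=-1, (2|7)=+1; (−1)^{1·0·3}·(-1)^0·(+1)^1 = +1.
v=2: v_2(a)=-10, v_2(b)=-4; units ≡ 3, 3 (mod 8); ε·ε+αω+βω = 1·1+-10·1+-4·1 ≡ 1  ⇒  (a,b)_2 = -1.
v=13: a=13^0·(≡5), b=13^1·(≡7) mod 13; (5|13)=-1, (7|13)=-1; (−1)^{0·1·6}·(-1)^1·(-1)^0 = -1.
|Ram(-19285, -111397)| = 6, even; anisotropic at {2, 5, 13, 29, 41, ∞}.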